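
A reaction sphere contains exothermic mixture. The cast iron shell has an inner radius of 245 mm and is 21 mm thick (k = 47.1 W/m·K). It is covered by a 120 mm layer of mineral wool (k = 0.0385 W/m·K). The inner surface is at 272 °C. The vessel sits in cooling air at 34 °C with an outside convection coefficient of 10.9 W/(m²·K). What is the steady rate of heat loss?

Q ≈ 96.5 W

For a spherical shell R = (1/r₁ − 1/r₂)/(4πk); film R = 1/(h·4πr²). In series:
R_cast iron shell = (1/0.245 − 1/0.266)/(4π×47.1) = 5.444×10^-4 K/W
R_mineral wool = (1/0.266 − 1/0.386)/(4π×0.0385) = 2.416 K/W
R_outer film = 1/(h·4πr_o²) = 1/(10.9×4π×0.386²) = 0.049 K/W
R_total = 2.465 K/W
Q = ΔT/R_total = 238/2.465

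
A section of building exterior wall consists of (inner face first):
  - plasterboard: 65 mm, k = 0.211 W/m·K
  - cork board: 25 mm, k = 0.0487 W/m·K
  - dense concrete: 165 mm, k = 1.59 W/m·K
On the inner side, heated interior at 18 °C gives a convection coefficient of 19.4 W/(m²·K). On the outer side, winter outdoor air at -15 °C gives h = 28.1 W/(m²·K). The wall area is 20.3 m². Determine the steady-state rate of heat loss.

Using the resistance-network approach (series):
R_inner film = 1/(h_i·A) = 1/(19.4×20.3) = 0.002539 K/W
R_plasterboard = L/(kA) = 0.065/(0.211×20.3) = 0.01518 K/W
R_cork board = L/(kA) = 0.025/(0.0487×20.3) = 0.02529 K/W
R_dense concrete = L/(kA) = 0.165/(1.59×20.3) = 0.005112 K/W
R_outer film = 1/(h_o·A) = 1/(28.1×20.3) = 0.001753 K/W
R_total = 0.04987 K/W
Q = ΔT / R_total = 33 / 0.04987

Q ≈ 662 W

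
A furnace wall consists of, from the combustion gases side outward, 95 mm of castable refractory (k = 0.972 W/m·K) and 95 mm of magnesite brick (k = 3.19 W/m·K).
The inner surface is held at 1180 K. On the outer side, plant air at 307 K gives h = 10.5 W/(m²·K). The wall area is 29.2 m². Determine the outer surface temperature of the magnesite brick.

T ≈ 680 K

Using the resistance-network approach (series):
R_castable refractory = L/(kA) = 0.095/(0.972×29.2) = 0.003347 K/W
R_magnesite brick = L/(kA) = 0.095/(3.19×29.2) = 0.00102 K/W
R_outer film = 1/(h_o·A) = 1/(10.5×29.2) = 0.003262 K/W
R_total = 0.007629 K/W;  Q = ΔT/R_total = 873/0.007629 = 114400 W
T_interface = T_inner − Q·ΣR(inner→interface) = 1180 − 114000×0.004367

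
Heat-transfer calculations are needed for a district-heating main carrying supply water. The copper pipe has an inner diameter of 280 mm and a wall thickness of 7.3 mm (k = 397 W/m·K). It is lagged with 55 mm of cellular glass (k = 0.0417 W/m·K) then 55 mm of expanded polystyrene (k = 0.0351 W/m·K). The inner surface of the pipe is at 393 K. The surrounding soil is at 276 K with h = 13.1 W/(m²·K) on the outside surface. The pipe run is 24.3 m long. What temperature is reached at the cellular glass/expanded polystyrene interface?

Per-layer cylindrical resistances, series-summed:
R_copper pipe wall = ln(147.3/140)/(2π×397×24.3) = 8.386×10^-7 K/W
R_cellular glass = ln(202.3/147.3)/(2π×0.0417×24.3) = 0.04983 K/W
R_expanded polystyrene = ln(257.3/202.3)/(2π×0.0351×24.3) = 0.04488 K/W
R_outer film = 1/(h_o·2πr_oL) = 1/(13.1×2π×0.2573×24.3) = 0.001943 K/W
R_total = 0.09665 K/W
Q = ΔT/R_total = 117/0.09665
Q = 1210 W
T_interface = T_inner − Q·ΣR(inner→interface) = 393 − 1210×0.04983

T ≈ 333 K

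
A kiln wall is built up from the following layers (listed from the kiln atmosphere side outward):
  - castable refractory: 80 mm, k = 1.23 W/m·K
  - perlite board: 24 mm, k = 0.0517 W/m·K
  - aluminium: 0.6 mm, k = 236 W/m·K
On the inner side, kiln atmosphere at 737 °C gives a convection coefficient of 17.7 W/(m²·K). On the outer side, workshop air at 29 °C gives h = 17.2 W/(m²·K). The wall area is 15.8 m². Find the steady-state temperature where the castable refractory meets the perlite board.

Using the resistance-network approach (series):
R_inner film = 1/(h_i·A) = 1/(17.7×15.8) = 0.003576 K/W
R_castable refractory = L/(kA) = 0.08/(1.23×15.8) = 0.004116 K/W
R_perlite board = L/(kA) = 0.024/(0.0517×15.8) = 0.02938 K/W
R_aluminium = L/(kA) = 0.0006/(236×15.8) = 1.609×10^-7 K/W
R_outer film = 1/(h_o·A) = 1/(17.2×15.8) = 0.00368 K/W
R_total = 0.04075 K/W;  Q = ΔT/R_total = 708/0.04075 = 17370 W
T_interface = T_inner − Q·ΣR(inner→interface) = 737 − 17400×0.007692

T ≈ 603 °C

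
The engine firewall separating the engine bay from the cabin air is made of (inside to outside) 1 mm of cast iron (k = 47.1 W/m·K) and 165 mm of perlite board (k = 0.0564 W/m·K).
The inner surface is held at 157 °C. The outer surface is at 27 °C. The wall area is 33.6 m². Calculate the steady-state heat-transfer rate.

Using the resistance-network approach (series):
R_cast iron = L/(kA) = 0.001/(47.1×33.6) = 6.319×10^-7 K/W
R_perlite board = L/(kA) = 0.165/(0.0564×33.6) = 0.08707 K/W
R_total = 0.08707 K/W
Q = ΔT / R_total = 130 / 0.08707

Q ≈ 1490 W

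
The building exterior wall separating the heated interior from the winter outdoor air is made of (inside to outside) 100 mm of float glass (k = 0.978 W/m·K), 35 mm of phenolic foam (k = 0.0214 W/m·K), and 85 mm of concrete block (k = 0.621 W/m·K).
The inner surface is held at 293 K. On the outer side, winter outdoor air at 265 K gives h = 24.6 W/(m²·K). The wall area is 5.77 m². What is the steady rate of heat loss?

Model the wall as resistances in series:
R_float glass = L/(kA) = 0.1/(0.978×5.77) = 0.01772 K/W
R_phenolic foam = L/(kA) = 0.035/(0.0214×5.77) = 0.2835 K/W
R_concrete block = L/(kA) = 0.085/(0.621×5.77) = 0.02372 K/W
R_outer film = 1/(h_o·A) = 1/(24.6×5.77) = 0.007045 K/W
R_total = 0.3319 K/W
Q = ΔT / R_total = 28 / 0.3319

Q ≈ 84.4 W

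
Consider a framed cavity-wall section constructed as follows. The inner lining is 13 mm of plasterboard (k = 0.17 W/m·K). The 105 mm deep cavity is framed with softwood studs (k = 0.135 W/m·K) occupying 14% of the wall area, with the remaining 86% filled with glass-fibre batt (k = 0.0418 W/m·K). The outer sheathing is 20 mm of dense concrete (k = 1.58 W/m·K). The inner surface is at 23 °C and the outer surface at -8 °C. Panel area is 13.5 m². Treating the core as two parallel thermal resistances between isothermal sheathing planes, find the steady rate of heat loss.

Q ≈ 209 W

Sheathing layers in series; stud and cavity paths in parallel between them.
R_inner = 0.013/(0.17×13.5) = 0.005664 K/W
R_stud  = 0.105/(0.135×0.14×13.5) = 0.4115 K/W
R_cav   = 0.105/(0.0418×0.86×13.5) = 0.2164 K/W
1/R_core = 1/R_stud + 1/R_cav → R_core = 0.1418 K/W
R_outer = 0.02/(1.58×13.5) = 9.376×10^-4 K/W
R_total = 0.1484 K/W
Q = ΔT/R_total = 31/0.1484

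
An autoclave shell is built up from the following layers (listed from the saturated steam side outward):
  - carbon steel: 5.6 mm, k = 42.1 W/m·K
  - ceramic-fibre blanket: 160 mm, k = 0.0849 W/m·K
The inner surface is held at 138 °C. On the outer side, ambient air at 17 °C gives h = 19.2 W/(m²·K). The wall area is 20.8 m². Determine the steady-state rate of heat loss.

Q ≈ 1300 W

Thermal resistances in series:
R_carbon steel = L/(kA) = 0.0056/(42.1×20.8) = 6.395×10^-6 K/W
R_ceramic-fibre blanket = L/(kA) = 0.16/(0.0849×20.8) = 0.0906 K/W
R_outer film = 1/(h_o·A) = 1/(19.2×20.8) = 0.002504 K/W
R_total = 0.09311 K/W
Q = ΔT / R_total = 121 / 0.09311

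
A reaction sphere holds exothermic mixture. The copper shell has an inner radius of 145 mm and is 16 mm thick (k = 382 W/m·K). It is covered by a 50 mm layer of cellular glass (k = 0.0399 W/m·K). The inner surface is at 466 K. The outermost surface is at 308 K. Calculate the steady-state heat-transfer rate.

Q ≈ 53.8 W

Radial (spherical) resistances in series:
R_copper shell = (1/0.145 − 1/0.161)/(4π×382) = 1.428×10^-4 K/W
R_cellular glass = (1/0.161 − 1/0.211)/(4π×0.0399) = 2.935 K/W
R_total = 2.936 K/W
Q = ΔT/R_total = 158/2.936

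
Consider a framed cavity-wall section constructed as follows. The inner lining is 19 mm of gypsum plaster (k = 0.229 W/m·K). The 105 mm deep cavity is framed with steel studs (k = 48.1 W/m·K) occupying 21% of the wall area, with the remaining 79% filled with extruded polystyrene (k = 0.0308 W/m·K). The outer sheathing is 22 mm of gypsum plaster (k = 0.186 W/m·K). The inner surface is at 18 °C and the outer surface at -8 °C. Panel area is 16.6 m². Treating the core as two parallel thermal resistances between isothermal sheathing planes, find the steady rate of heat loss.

Sheathing layers in series; stud and cavity paths in parallel between them.
R_inner = 0.019/(0.229×16.6) = 0.004998 K/W
R_stud  = 0.105/(48.1×0.21×16.6) = 6.262×10^-4 K/W
R_cav   = 0.105/(0.0308×0.79×16.6) = 0.26 K/W
1/R_core = 1/R_stud + 1/R_cav → R_core = 6.247×10^-4 K/W
R_outer = 0.022/(0.186×16.6) = 0.007125 K/W
R_total = 0.01275 K/W
Q = ΔT/R_total = 26/0.01275

Q ≈ 2040 W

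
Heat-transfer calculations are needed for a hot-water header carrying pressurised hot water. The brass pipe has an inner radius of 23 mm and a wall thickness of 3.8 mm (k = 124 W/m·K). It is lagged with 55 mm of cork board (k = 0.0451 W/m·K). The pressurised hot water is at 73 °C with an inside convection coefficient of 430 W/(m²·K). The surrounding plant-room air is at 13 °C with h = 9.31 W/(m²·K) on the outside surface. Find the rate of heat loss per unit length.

Radial resistances (cylindrical: R_cond = ln(r_o/r_i)/(2πkL), R_conv = 1/(h·2πrL)):
R_inner film = 1/(h_i·2πr₁L) = 1/(430×2π×0.023×1) = 0.01609 K/W
R_brass pipe wall = ln(26.8/23)/(2π×124×1) = 1.963×10^-4 K/W
R_cork board = ln(81.8/26.8)/(2π×0.0451×1) = 3.938 K/W
R_outer film = 1/(h_o·2πr_oL) = 1/(9.31×2π×0.0818×1) = 0.209 K/W
R_total = 4.163 K/W
Q = ΔT/R_total = 60/4.163

q′ ≈ 14.4 W/m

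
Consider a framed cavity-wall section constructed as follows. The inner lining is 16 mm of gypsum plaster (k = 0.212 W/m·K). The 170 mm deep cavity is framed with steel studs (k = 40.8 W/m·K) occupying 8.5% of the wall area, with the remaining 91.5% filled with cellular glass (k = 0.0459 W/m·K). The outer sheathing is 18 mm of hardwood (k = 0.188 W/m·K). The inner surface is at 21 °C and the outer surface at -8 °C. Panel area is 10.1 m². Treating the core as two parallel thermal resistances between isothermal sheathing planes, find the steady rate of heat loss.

Q ≈ 1330 W

Sheathing layers in series; stud and cavity paths in parallel between them.
R_inner = 0.016/(0.212×10.1) = 0.007472 K/W
R_stud  = 0.17/(40.8×0.085×10.1) = 0.004853 K/W
R_cav   = 0.17/(0.0459×0.915×10.1) = 0.4008 K/W
1/R_core = 1/R_stud + 1/R_cav → R_core = 0.004795 K/W
R_outer = 0.018/(0.188×10.1) = 0.00948 K/W
R_total = 0.02175 K/W
Q = ΔT/R_total = 29/0.02175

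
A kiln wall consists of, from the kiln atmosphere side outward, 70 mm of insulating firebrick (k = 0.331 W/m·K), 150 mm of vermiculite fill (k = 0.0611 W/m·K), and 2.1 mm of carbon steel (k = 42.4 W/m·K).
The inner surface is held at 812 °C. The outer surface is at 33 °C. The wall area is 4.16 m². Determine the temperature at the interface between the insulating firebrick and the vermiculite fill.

Series thermal resistances:
R_insulating firebrick = L/(kA) = 0.07/(0.331×4.16) = 0.05084 K/W
R_vermiculite fill = L/(kA) = 0.15/(0.0611×4.16) = 0.5901 K/W
R_carbon steel = L/(kA) = 0.0021/(42.4×4.16) = 1.191×10^-5 K/W
R_total = 0.641 K/W;  Q = ΔT/R_total = 779/0.641 = 1215 W
T_interface = T_inner − Q·ΣR(inner→interface) = 812 − 1220×0.05084

T ≈ 750 °C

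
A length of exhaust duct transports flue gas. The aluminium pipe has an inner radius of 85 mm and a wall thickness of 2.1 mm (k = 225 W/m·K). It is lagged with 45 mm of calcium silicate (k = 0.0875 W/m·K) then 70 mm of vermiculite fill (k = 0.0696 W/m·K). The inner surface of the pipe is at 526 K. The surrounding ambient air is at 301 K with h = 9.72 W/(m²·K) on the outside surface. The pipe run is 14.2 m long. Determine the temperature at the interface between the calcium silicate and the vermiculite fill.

Per-layer cylindrical resistances, series-summed:
R_aluminium pipe wall = ln(87.1/85)/(2π×225×14.2) = 1.216×10^-6 K/W
R_calcium silicate = ln(132.1/87.1)/(2π×0.0875×14.2) = 0.05335 K/W
R_vermiculite fill = ln(202.1/132.1)/(2π×0.0696×14.2) = 0.06847 K/W
R_outer film = 1/(h_o·2πr_oL) = 1/(9.72×2π×0.2021×14.2) = 0.005706 K/W
R_total = 0.1275 K/W
Q = ΔT/R_total = 225/0.1275
Q = 1760 W
T_interface = T_inner − Q·ΣR(inner→interface) = 526 − 1760×0.05335

T ≈ 432 K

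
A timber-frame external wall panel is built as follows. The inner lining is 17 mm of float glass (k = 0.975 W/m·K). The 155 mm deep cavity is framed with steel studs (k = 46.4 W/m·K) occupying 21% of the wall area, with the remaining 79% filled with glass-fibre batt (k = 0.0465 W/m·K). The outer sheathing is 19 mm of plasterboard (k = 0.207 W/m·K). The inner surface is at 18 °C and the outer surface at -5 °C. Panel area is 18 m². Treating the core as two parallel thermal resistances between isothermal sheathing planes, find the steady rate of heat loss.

Sheathing layers in series; stud and cavity paths in parallel between them.
R_inner = 0.017/(0.975×18) = 9.687×10^-4 K/W
R_stud  = 0.155/(46.4×0.21×18) = 8.837×10^-4 K/W
R_cav   = 0.155/(0.0465×0.79×18) = 0.2344 K/W
1/R_core = 1/R_stud + 1/R_cav → R_core = 8.804×10^-4 K/W
R_outer = 0.019/(0.207×18) = 0.005099 K/W
R_total = 0.006948 K/W
Q = ΔT/R_total = 23/0.006948

Q ≈ 3310 W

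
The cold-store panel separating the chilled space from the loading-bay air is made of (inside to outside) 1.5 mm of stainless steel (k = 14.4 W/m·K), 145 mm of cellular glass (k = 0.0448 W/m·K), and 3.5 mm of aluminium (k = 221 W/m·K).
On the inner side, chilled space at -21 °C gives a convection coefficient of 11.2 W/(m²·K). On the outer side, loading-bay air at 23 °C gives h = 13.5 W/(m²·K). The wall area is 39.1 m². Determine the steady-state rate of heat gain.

Q ≈ 506 W

Using the resistance-network approach (series):
R_inner film = 1/(h_i·A) = 1/(11.2×39.1) = 0.002284 K/W
R_stainless steel = L/(kA) = 0.0015/(14.4×39.1) = 2.664×10^-6 K/W
R_cellular glass = L/(kA) = 0.145/(0.0448×39.1) = 0.08278 K/W
R_aluminium = L/(kA) = 0.0035/(221×39.1) = 4.05×10^-7 K/W
R_outer film = 1/(h_o·A) = 1/(13.5×39.1) = 0.001894 K/W
R_total = 0.08696 K/W
Q = ΔT / R_total = 44 / 0.08696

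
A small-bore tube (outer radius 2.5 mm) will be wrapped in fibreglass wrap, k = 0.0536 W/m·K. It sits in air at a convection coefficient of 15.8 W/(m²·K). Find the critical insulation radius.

For a cylinder r_cr = k/h = 0.0536/15.8
r_cr = 3.39 mm; since the bare radius (2.5 mm) is below r_cr, adding a thin layer of insulation will *increase* heat loss.

r_cr ≈ 3.39 mm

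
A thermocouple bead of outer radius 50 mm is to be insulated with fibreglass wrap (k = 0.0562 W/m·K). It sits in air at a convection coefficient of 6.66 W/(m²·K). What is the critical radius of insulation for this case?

For a sphere r_cr = 2k/h = 2×0.0562/6.66
r_cr = 16.9 mm; since the bare radius (50 mm) is above r_cr, any added insulation will reduce heat loss.

r_cr ≈ 16.9 mm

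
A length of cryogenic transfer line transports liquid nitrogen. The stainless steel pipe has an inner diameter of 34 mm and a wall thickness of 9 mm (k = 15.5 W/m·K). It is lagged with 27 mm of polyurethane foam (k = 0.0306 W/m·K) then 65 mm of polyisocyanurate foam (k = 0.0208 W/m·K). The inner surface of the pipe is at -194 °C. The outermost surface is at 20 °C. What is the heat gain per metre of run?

Cylindrical conduction, so R = ln(r₂/r₁)/(2πkL) per layer, in series:
R_stainless steel pipe wall = ln(26/17)/(2π×15.5×1) = 0.004363 K/W
R_polyurethane foam = ln(53/26)/(2π×0.0306×1) = 3.704 K/W
R_polyisocyanurate foam = ln(118/53)/(2π×0.0208×1) = 6.124 K/W
R_total = 9.833 K/W
Q = ΔT/R_total = 214/9.833

q′ ≈ 21.8 W/m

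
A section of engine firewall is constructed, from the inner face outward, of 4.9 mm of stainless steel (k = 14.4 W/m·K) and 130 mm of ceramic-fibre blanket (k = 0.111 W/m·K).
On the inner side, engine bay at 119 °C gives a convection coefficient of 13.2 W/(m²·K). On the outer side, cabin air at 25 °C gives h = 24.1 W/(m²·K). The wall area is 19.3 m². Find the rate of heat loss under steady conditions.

Series thermal resistances:
R_inner film = 1/(h_i·A) = 1/(13.2×19.3) = 0.003925 K/W
R_stainless steel = L/(kA) = 0.0049/(14.4×19.3) = 1.763×10^-5 K/W
R_ceramic-fibre blanket = L/(kA) = 0.13/(0.111×19.3) = 0.06068 K/W
R_outer film = 1/(h_o·A) = 1/(24.1×19.3) = 0.00215 K/W
R_total = 0.06678 K/W
Q = ΔT / R_total = 94 / 0.06678

Q ≈ 1410 W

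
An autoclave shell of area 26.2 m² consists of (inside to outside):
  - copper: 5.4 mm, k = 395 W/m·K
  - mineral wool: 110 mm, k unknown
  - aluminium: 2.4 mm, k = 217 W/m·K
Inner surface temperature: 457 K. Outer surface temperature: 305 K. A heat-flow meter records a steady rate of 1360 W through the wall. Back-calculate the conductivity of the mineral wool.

k ≈ 0.0376 W/(m·K)

Treating each layer as a thermal resistance in series:
R_copper = L/(kA) = 0.0054/(395×26.2) = 5.218×10^-7 K/W
R_aluminium = L/(kA) = 0.0024/(217×26.2) = 4.221×10^-7 K/W
Sum of known resistances R_other = 9.439×10^-7 K/W
Total R = ΔT/Q = 152/1360 = 0.1118 K/W
R_mineral wool = R_total − R_other = 0.1118 K/W
k = L/(R·A) = 0.11/(0.1118×26.2)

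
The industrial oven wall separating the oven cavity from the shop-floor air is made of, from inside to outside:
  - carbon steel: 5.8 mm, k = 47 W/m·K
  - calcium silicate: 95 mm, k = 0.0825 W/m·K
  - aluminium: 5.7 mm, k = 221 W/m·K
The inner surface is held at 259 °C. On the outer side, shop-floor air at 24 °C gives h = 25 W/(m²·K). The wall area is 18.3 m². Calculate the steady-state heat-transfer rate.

Q ≈ 3610 W

Thermal resistances in series:
R_carbon steel = L/(kA) = 0.0058/(47×18.3) = 6.743×10^-6 K/W
R_calcium silicate = L/(kA) = 0.095/(0.0825×18.3) = 0.06292 K/W
R_aluminium = L/(kA) = 0.0057/(221×18.3) = 1.409×10^-6 K/W
R_outer film = 1/(h_o·A) = 1/(25×18.3) = 0.002186 K/W
R_total = 0.06512 K/W
Q = ΔT / R_total = 235 / 0.06512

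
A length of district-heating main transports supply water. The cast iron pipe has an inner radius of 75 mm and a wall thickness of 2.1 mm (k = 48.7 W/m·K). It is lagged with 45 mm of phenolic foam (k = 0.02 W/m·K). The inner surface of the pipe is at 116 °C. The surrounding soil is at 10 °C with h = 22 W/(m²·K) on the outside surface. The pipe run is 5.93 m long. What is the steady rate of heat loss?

Q ≈ 169 W

Cylindrical conduction, so R = ln(r₂/r₁)/(2πkL) per layer, in series:
R_cast iron pipe wall = ln(77.1/75)/(2π×48.7×5.93) = 1.522×10^-5 K/W
R_phenolic foam = ln(122.1/77.1)/(2π×0.02×5.93) = 0.6169 K/W
R_outer film = 1/(h_o·2πr_oL) = 1/(22×2π×0.1221×5.93) = 0.009991 K/W
R_total = 0.6269 K/W
Q = ΔT/R_total = 106/0.6269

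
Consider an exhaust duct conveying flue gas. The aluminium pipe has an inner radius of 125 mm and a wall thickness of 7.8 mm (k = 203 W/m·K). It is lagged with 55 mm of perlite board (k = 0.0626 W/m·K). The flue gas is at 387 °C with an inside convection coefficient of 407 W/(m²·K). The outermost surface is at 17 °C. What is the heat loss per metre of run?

q′ ≈ 418 W/m

Per-layer cylindrical resistances, series-summed:
R_inner film = 1/(h_i·2πr₁L) = 1/(407×2π×0.125×1) = 0.003128 K/W
R_aluminium pipe wall = ln(132.8/125)/(2π×203×1) = 4.746×10^-5 K/W
R_perlite board = ln(187.8/132.8)/(2π×0.0626×1) = 0.881 K/W
R_total = 0.8842 K/W
Q = ΔT/R_total = 370/0.8842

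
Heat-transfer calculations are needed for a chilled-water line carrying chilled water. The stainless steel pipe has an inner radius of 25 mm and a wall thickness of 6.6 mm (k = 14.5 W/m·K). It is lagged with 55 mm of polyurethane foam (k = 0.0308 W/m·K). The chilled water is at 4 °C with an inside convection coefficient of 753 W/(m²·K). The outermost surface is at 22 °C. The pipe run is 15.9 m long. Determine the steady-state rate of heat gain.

For a radial system each layer contributes R = ln(r_out/r_in)/(2πkL); films add R = 1/(hA).
R_inner film = 1/(h_i·2πr₁L) = 1/(753×2π×0.025×15.9) = 5.317×10^-4 K/W
R_stainless steel pipe wall = ln(31.6/25)/(2π×14.5×15.9) = 1.617×10^-4 K/W
R_polyurethane foam = ln(86.6/31.6)/(2π×0.0308×15.9) = 0.3276 K/W
R_total = 0.3283 K/W
Q = ΔT/R_total = 18/0.3283

Q ≈ 54.8 W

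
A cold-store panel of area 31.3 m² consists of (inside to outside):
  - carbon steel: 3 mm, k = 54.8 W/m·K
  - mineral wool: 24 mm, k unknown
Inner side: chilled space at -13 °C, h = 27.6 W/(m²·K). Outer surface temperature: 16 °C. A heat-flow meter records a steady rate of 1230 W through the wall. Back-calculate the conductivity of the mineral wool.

Using the resistance-network approach (series):
R_inner film = 1/(h_i·A) = 1/(27.6×31.3) = 0.001158 K/W
R_carbon steel = L/(kA) = 0.003/(54.8×31.3) = 1.749×10^-6 K/W
Sum of known resistances R_other = 0.001159 K/W
Total R = ΔT/Q = 29/1230 = 0.02358 K/W
R_mineral wool = R_total − R_other = 0.02242 K/W
k = L/(R·A) = 0.024/(0.02242×31.3)

k ≈ 0.0342 W/(m·K)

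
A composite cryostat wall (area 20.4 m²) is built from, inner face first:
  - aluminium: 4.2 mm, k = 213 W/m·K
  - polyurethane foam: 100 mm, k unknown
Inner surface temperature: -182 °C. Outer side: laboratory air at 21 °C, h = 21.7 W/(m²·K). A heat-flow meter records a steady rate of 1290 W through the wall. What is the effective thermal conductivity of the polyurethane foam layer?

Series thermal resistances:
R_aluminium = L/(kA) = 0.0042/(213×20.4) = 9.666×10^-7 K/W
R_outer film = 1/(h_o·A) = 1/(21.7×20.4) = 0.002259 K/W
Sum of known resistances R_other = 0.00226 K/W
Total R = ΔT/Q = 203/1290 = 0.1574 K/W
R_polyurethane foam = R_total − R_other = 0.1551 K/W
k = L/(R·A) = 0.1/(0.1551×20.4)

k ≈ 0.0316 W/(m·K)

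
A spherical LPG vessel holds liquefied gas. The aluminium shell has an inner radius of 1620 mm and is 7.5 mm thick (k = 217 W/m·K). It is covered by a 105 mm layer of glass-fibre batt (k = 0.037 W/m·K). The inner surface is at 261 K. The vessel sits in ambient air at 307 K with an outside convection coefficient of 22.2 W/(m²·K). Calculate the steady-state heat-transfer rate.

Q ≈ 566 W

Each spherical layer contributes R = (1/r_i − 1/r_o)/(4πk):
R_aluminium shell = (1/1.62 − 1/1.6275)/(4π×217) = 1.043×10^-6 K/W
R_glass-fibre batt = (1/1.6275 − 1/1.7325)/(4π×0.037) = 0.08009 K/W
R_outer film = 1/(h·4πr_o²) = 1/(22.2×4π×1.7325²) = 0.001194 K/W
R_total = 0.08129 K/W
Q = ΔT/R_total = 46/0.08129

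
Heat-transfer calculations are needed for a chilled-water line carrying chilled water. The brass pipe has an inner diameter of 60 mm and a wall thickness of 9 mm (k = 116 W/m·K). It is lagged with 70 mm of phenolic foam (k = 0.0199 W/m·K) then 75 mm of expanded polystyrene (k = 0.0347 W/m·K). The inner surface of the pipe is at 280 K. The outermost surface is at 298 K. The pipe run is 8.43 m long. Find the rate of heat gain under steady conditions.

Q ≈ 14.3 W

Per-layer cylindrical resistances, series-summed:
R_brass pipe wall = ln(39/30)/(2π×116×8.43) = 4.27×10^-5 K/W
R_phenolic foam = ln(109/39)/(2π×0.0199×8.43) = 0.9751 K/W
R_expanded polystyrene = ln(184/109)/(2π×0.0347×8.43) = 0.2849 K/W
R_total = 1.26 K/W
Q = ΔT/R_total = 18/1.26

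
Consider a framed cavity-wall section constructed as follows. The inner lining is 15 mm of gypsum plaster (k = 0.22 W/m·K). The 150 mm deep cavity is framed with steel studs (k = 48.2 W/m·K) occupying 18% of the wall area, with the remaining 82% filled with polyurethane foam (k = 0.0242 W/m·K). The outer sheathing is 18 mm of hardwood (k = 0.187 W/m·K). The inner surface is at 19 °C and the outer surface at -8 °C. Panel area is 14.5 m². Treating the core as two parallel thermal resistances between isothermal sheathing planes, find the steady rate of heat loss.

Sheathing layers in series; stud and cavity paths in parallel between them.
R_inner = 0.015/(0.22×14.5) = 0.004702 K/W
R_stud  = 0.15/(48.2×0.18×14.5) = 0.001192 K/W
R_cav   = 0.15/(0.0242×0.82×14.5) = 0.5213 K/W
1/R_core = 1/R_stud + 1/R_cav → R_core = 0.00119 K/W
R_outer = 0.018/(0.187×14.5) = 0.006638 K/W
R_total = 0.01253 K/W
Q = ΔT/R_total = 27/0.01253

Q ≈ 2150 W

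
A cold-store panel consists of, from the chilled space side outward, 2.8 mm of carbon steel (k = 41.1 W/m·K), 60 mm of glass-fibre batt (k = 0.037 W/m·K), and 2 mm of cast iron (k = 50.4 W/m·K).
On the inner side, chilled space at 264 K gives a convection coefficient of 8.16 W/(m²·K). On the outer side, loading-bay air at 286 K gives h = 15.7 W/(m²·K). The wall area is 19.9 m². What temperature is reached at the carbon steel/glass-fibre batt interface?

T ≈ 265 K

Treating each layer as a thermal resistance in series:
R_inner film = 1/(h_i·A) = 1/(8.16×19.9) = 0.006158 K/W
R_carbon steel = L/(kA) = 0.0028/(41.1×19.9) = 3.423×10^-6 K/W
R_glass-fibre batt = L/(kA) = 0.06/(0.037×19.9) = 0.08149 K/W
R_cast iron = L/(kA) = 0.002/(50.4×19.9) = 1.994×10^-6 K/W
R_outer film = 1/(h_o·A) = 1/(15.7×19.9) = 0.003201 K/W
R_total = 0.09085 K/W;  Q = ΔT/R_total = 22/0.09085 = 242.1 W
T_interface = T_inner + Q·ΣR(inner→interface) = 264 + 242×0.006162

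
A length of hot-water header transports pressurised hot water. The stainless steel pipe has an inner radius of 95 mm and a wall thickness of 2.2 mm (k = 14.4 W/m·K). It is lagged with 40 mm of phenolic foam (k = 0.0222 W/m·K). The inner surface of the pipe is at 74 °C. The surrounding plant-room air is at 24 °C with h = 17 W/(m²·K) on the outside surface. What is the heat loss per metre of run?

q′ ≈ 19.7 W/m

Cylindrical conduction, so R = ln(r₂/r₁)/(2πkL) per layer, in series:
R_stainless steel pipe wall = ln(97.2/95)/(2π×14.4×1) = 2.53×10^-4 K/W
R_phenolic foam = ln(137.2/97.2)/(2π×0.0222×1) = 2.471 K/W
R_outer film = 1/(h_o·2πr_oL) = 1/(17×2π×0.1372×1) = 0.06824 K/W
R_total = 2.539 K/W
Q = ΔT/R_total = 50/2.539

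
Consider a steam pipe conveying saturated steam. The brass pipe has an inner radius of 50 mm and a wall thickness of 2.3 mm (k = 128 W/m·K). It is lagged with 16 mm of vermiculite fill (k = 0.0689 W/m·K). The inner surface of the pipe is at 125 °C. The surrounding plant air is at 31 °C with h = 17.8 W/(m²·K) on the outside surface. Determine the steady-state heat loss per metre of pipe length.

q′ ≈ 126 W/m

Per-layer cylindrical resistances, series-summed:
R_brass pipe wall = ln(52.3/50)/(2π×128×1) = 5.592×10^-5 K/W
R_vermiculite fill = ln(68.3/52.3)/(2π×0.0689×1) = 0.6166 K/W
R_outer film = 1/(h_o·2πr_oL) = 1/(17.8×2π×0.0683×1) = 0.1309 K/W
R_total = 0.7475 K/W
Q = ΔT/R_total = 94/0.7475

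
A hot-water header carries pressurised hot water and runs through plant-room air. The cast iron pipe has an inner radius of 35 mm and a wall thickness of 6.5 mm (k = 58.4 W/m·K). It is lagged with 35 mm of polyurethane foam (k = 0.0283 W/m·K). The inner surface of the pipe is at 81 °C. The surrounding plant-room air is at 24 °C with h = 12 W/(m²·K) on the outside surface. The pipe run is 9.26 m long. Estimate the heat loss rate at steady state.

Q ≈ 146 W

Cylindrical conduction, so R = ln(r₂/r₁)/(2πkL) per layer, in series:
R_cast iron pipe wall = ln(41.5/35)/(2π×58.4×9.26) = 5.013×10^-5 K/W
R_polyurethane foam = ln(76.5/41.5)/(2π×0.0283×9.26) = 0.3714 K/W
R_outer film = 1/(h_o·2πr_oL) = 1/(12×2π×0.0765×9.26) = 0.01872 K/W
R_total = 0.3902 K/W
Q = ΔT/R_total = 57/0.3902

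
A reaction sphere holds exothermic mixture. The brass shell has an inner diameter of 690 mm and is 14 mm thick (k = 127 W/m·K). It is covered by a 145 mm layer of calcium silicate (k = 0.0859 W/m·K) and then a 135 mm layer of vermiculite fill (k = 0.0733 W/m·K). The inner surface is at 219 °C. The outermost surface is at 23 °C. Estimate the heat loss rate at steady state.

Radial (spherical) resistances in series:
R_brass shell = (1/0.345 − 1/0.359)/(4π×127) = 7.083×10^-5 K/W
R_calcium silicate = (1/0.359 − 1/0.504)/(4π×0.0859) = 0.7424 K/W
R_vermiculite fill = (1/0.504 − 1/0.639)/(4π×0.0733) = 0.4551 K/W
R_total = 1.198 K/W
Q = ΔT/R_total = 196/1.198

Q ≈ 164 W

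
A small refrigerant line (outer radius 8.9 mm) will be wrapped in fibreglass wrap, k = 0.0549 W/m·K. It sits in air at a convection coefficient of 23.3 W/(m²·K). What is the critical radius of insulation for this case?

r_cr ≈ 2.36 mm

For a cylinder r_cr = k/h = 0.0549/23.3
r_cr = 2.36 mm; since the bare radius (8.9 mm) is above r_cr, any added insulation will reduce heat loss.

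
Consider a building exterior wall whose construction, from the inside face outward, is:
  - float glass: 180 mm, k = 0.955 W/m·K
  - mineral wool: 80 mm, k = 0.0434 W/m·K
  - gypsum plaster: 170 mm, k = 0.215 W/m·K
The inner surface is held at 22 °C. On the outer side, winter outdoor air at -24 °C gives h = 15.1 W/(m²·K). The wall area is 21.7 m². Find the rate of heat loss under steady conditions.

Using the resistance-network approach (series):
R_float glass = L/(kA) = 0.18/(0.955×21.7) = 0.008686 K/W
R_mineral wool = L/(kA) = 0.08/(0.0434×21.7) = 0.08495 K/W
R_gypsum plaster = L/(kA) = 0.17/(0.215×21.7) = 0.03644 K/W
R_outer film = 1/(h_o·A) = 1/(15.1×21.7) = 0.003052 K/W
R_total = 0.1331 K/W
Q = ΔT / R_total = 46 / 0.1331

Q ≈ 346 W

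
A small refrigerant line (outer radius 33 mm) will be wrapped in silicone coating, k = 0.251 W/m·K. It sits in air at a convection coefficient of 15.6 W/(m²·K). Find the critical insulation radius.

r_cr ≈ 16.1 mm

For a cylinder r_cr = k/h = 0.251/15.6
r_cr = 16.1 mm; since the bare radius (33 mm) is above r_cr, any added insulation will reduce heat loss.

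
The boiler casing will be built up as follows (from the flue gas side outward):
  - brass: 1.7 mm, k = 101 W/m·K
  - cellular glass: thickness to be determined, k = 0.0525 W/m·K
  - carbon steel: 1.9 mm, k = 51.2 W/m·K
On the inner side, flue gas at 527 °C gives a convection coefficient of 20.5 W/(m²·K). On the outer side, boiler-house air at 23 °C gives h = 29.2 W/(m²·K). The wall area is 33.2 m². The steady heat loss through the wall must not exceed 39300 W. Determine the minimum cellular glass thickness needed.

Thermal resistances in series:
R_inner film = 1/(h_i·A) = 1/(20.5×33.2) = 0.001469 K/W
R_brass = L/(kA) = 0.0017/(101×33.2) = 5.07×10^-7 K/W
R_carbon steel = L/(kA) = 0.0019/(51.2×33.2) = 1.118×10^-6 K/W
R_outer film = 1/(h_o·A) = 1/(29.2×33.2) = 0.001032 K/W
Sum of the known resistances R_other = 0.002502 K/W
Required total resistance R_tot = ΔT/Q_allow = 504/39300 = 0.01282 K/W
R_cellular glass = R_tot − R_other = 0.01032 K/W
L = R·k·A = 0.01032×0.0525×33.2

L ≈ 18 mm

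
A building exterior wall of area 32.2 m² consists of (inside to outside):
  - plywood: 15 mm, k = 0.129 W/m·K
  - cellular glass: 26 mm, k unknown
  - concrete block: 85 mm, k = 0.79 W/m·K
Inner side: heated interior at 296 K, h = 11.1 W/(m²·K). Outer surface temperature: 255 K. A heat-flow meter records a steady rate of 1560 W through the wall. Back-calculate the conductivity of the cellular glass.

k ≈ 0.0488 W/(m·K)

Thermal resistances in series:
R_inner film = 1/(h_i·A) = 1/(11.1×32.2) = 0.002798 K/W
R_plywood = L/(kA) = 0.015/(0.129×32.2) = 0.003611 K/W
R_concrete block = L/(kA) = 0.085/(0.79×32.2) = 0.003341 K/W
Sum of known resistances R_other = 0.00975 K/W
Total R = ΔT/Q = 41/1560 = 0.02628 K/W
R_cellular glass = R_total − R_other = 0.01653 K/W
k = L/(R·A) = 0.026/(0.01653×32.2)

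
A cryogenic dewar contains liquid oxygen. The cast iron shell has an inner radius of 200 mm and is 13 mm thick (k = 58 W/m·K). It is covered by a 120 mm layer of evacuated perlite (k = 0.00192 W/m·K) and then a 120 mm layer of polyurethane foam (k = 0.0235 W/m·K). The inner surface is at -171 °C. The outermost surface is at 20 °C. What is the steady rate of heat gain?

Radial (spherical) resistances in series:
R_cast iron shell = (1/0.2 − 1/0.213)/(4π×58) = 4.187×10^-4 K/W
R_evacuated perlite = (1/0.213 − 1/0.333)/(4π×0.00192) = 70.12 K/W
R_polyurethane foam = (1/0.333 − 1/0.453)/(4π×0.0235) = 2.694 K/W
R_total = 72.81 K/W
Q = ΔT/R_total = 191/72.81

Q ≈ 2.62 W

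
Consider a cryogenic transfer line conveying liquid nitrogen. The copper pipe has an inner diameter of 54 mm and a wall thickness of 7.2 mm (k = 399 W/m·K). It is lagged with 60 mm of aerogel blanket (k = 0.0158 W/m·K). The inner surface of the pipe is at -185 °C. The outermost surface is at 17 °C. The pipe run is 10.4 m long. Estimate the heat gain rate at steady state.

Cylindrical conduction, so R = ln(r₂/r₁)/(2πkL) per layer, in series:
R_copper pipe wall = ln(34.2/27)/(2π×399×10.4) = 9.067×10^-6 K/W
R_aerogel blanket = ln(94.2/34.2)/(2π×0.0158×10.4) = 0.9813 K/W
R_total = 0.9814 K/W
Q = ΔT/R_total = 202/0.9814

Q ≈ 206 W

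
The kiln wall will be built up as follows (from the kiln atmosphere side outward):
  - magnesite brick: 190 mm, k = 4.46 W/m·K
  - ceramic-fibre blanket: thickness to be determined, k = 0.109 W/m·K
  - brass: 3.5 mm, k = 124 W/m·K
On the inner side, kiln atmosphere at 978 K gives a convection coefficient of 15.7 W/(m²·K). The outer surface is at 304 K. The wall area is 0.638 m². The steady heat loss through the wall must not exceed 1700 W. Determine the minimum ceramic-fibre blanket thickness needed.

L ≈ 16 mm

Model the wall as resistances in series:
R_inner film = 1/(h_i·A) = 1/(15.7×0.638) = 0.09983 K/W
R_magnesite brick = L/(kA) = 0.19/(4.46×0.638) = 0.06677 K/W
R_brass = L/(kA) = 0.0035/(124×0.638) = 4.424×10^-5 K/W
Sum of the known resistances R_other = 0.1667 K/W
Required total resistance R_tot = ΔT/Q_allow = 674/1700 = 0.3965 K/W
R_ceramic-fibre blanket = R_tot − R_other = 0.2298 K/W
L = R·k·A = 0.2298×0.109×0.638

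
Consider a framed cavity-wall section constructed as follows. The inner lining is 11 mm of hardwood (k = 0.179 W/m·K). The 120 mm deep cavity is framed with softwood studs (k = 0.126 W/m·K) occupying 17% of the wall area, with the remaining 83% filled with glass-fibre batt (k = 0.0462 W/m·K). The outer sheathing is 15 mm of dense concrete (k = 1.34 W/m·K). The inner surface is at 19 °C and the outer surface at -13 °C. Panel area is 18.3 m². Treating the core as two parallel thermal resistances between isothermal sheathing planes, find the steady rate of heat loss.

Sheathing layers in series; stud and cavity paths in parallel between them.
R_inner = 0.011/(0.179×18.3) = 0.003358 K/W
R_stud  = 0.12/(0.126×0.17×18.3) = 0.3061 K/W
R_cav   = 0.12/(0.0462×0.83×18.3) = 0.171 K/W
1/R_core = 1/R_stud + 1/R_cav → R_core = 0.1097 K/W
R_outer = 0.015/(1.34×18.3) = 6.117×10^-4 K/W
R_total = 0.1137 K/W
Q = ΔT/R_total = 32/0.1137

Q ≈ 281 W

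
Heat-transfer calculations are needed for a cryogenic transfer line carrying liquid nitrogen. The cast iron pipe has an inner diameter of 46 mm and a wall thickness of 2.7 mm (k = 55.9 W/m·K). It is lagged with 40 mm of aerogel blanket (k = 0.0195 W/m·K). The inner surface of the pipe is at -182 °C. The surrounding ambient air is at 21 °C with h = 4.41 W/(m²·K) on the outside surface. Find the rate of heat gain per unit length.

Radial resistances (cylindrical: R_cond = ln(r_o/r_i)/(2πkL), R_conv = 1/(h·2πrL)):
R_cast iron pipe wall = ln(25.7/23)/(2π×55.9×1) = 3.16×10^-4 K/W
R_aerogel blanket = ln(65.7/25.7)/(2π×0.0195×1) = 7.661 K/W
R_outer film = 1/(h_o·2πr_oL) = 1/(4.41×2π×0.0657×1) = 0.5493 K/W
R_total = 8.21 K/W
Q = ΔT/R_total = 203/8.21

q′ ≈ 24.7 W/m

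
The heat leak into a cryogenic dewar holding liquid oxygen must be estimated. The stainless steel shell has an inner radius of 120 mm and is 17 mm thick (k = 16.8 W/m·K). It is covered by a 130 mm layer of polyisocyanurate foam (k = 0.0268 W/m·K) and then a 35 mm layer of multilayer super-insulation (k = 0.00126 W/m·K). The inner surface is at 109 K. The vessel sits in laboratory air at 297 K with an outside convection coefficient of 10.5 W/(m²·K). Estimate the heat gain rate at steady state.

Each spherical layer contributes R = (1/r_i − 1/r_o)/(4πk):
R_stainless steel shell = (1/0.12 − 1/0.137)/(4π×16.8) = 0.004898 K/W
R_polyisocyanurate foam = (1/0.137 − 1/0.267)/(4π×0.0268) = 10.55 K/W
R_multilayer super-insulation = (1/0.267 − 1/0.302)/(4π×0.00126) = 27.41 K/W
R_outer film = 1/(h·4πr_o²) = 1/(10.5×4π×0.302²) = 0.0831 K/W
R_total = 38.05 K/W
Q = ΔT/R_total = 188/38.05

Q ≈ 4.94 W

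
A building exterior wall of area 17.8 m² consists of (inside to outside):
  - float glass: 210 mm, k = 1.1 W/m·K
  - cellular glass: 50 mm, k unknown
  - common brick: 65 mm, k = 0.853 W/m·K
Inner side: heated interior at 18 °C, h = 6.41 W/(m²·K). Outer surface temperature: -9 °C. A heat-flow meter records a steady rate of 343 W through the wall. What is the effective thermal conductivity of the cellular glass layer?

Model the wall as resistances in series:
R_inner film = 1/(h_i·A) = 1/(6.41×17.8) = 0.008764 K/W
R_float glass = L/(kA) = 0.21/(1.1×17.8) = 0.01073 K/W
R_common brick = L/(kA) = 0.065/(0.853×17.8) = 0.004281 K/W
Sum of known resistances R_other = 0.02377 K/W
Total R = ΔT/Q = 27/343 = 0.07872 K/W
R_cellular glass = R_total − R_other = 0.05495 K/W
k = L/(R·A) = 0.05/(0.05495×17.8)

k ≈ 0.0511 W/(m·K)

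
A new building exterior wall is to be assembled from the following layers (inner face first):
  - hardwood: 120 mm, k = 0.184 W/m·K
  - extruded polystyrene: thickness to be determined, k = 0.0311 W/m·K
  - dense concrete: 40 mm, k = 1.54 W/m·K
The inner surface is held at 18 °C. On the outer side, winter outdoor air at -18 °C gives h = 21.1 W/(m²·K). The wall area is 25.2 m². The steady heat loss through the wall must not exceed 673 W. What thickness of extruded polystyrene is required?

Model the wall as resistances in series:
R_hardwood = L/(kA) = 0.12/(0.184×25.2) = 0.02588 K/W
R_dense concrete = L/(kA) = 0.04/(1.54×25.2) = 0.001031 K/W
R_outer film = 1/(h_o·A) = 1/(21.1×25.2) = 0.001881 K/W
Sum of the known resistances R_other = 0.02879 K/W
Required total resistance R_tot = ΔT/Q_allow = 36/673 = 0.05349 K/W
R_extruded polystyrene = R_tot − R_other = 0.0247 K/W
L = R·k·A = 0.0247×0.0311×25.2

L ≈ 19.4 mm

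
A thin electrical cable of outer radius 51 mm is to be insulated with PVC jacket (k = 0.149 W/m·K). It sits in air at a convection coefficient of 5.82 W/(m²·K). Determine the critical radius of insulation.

For a cylinder r_cr = k/h = 0.149/5.82
r_cr = 25.6 mm; since the bare radius (51 mm) is above r_cr, any added insulation will reduce heat loss.

r_cr ≈ 25.6 mm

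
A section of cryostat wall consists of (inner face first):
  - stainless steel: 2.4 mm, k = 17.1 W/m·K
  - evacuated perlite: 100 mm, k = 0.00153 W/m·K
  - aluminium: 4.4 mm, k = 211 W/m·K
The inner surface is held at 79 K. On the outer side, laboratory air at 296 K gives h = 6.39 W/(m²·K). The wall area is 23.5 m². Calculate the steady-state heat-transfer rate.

Q ≈ 77.8 W

Series thermal resistances:
R_stainless steel = L/(kA) = 0.0024/(17.1×23.5) = 5.972×10^-6 K/W
R_evacuated perlite = L/(kA) = 0.1/(0.00153×23.5) = 2.781 K/W
R_aluminium = L/(kA) = 0.0044/(211×23.5) = 8.874×10^-7 K/W
R_outer film = 1/(h_o·A) = 1/(6.39×23.5) = 0.006659 K/W
R_total = 2.788 K/W
Q = ΔT / R_total = 217 / 2.788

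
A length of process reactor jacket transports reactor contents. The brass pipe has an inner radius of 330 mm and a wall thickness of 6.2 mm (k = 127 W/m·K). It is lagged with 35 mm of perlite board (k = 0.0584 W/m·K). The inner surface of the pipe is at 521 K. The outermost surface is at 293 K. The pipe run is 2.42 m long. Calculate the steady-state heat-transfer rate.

Q ≈ 2040 W

Treating each annulus and film as a series resistance:
R_brass pipe wall = ln(336.2/330)/(2π×127×2.42) = 9.639×10^-6 K/W
R_perlite board = ln(371.2/336.2)/(2π×0.0584×2.42) = 0.1115 K/W
R_total = 0.1115 K/W
Q = ΔT/R_total = 228/0.1115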